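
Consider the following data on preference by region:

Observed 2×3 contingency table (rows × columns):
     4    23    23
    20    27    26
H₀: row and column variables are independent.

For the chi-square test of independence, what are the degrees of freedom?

degrees of freedom = 2

df = (r−1)(c−1) = (2−1)·(3−1) = 2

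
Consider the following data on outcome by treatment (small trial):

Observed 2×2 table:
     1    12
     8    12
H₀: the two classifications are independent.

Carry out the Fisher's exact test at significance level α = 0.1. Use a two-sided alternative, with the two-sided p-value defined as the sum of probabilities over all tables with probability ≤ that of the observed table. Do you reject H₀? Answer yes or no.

reject H₀: yes

Margins: r₁=13, r₂=20, c₁=9, c₂=24, n=33
p_obs = C(13,1)·C(20,8)/C(33,9); sum pmf over tables with pmf ≤ p_obs
p-value (two-sided) = 0.05596
At α=0.1: p < α → reject H₀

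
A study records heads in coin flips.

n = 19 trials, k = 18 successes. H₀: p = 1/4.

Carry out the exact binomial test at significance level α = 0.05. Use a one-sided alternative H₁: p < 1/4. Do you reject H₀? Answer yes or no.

reject H₀: no

Exact binomial: n=19, k=18, p₀=1/4=0.2500
P(X≤18) from Σ C(n,i)·p₀^i·(1−p₀)^(n−i)
p-value (one-sided, H₁ less) = 1.00000
At α=0.05: p ≥ α → fail to reject H₀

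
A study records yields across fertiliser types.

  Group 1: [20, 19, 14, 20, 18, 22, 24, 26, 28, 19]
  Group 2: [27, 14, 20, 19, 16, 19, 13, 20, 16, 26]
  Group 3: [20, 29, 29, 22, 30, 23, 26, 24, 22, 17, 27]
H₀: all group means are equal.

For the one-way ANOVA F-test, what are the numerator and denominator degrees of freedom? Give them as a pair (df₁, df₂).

degrees of freedom = [2, 28]

k = 3 groups, N = 31 total
df = (k−1, N−k) = (3−1, 31−3) = (2, 28)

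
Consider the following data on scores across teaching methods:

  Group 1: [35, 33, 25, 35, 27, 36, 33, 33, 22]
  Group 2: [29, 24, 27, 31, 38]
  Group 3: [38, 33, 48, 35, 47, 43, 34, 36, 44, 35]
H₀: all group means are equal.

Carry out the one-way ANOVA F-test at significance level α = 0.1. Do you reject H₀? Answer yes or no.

reject H₀: yes

Group means [31.00, 29.80, 39.30], grand mean 34.208
SSB = Σnᵢ(x̄ᵢ−x̄)² = 449.058; SSW = ΣΣ(x−x̄ᵢ)² = 600.900
MSB = 449.058/2 = 224.5292; MSW = 600.900/21 = 28.6143
F = MSB/MSW = 7.8468
df = (2, 21)
p-value (upper-tail) = 0.00285
At α=0.1: p < α → reject H₀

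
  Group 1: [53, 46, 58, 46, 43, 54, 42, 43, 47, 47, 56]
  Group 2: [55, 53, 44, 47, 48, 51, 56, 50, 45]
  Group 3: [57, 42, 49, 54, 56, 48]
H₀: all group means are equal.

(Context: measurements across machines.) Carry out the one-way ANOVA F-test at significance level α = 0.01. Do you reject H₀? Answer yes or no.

Group means [48.64, 49.89, 51.00], grand mean 49.615
SSB = Σnᵢ(x̄ᵢ−x̄)² = 22.720; SSW = ΣΣ(x−x̄ᵢ)² = 625.434
MSB = 22.720/2 = 11.3598; MSW = 625.434/23 = 27.1928
F = MSB/MSW = 0.4177
df = (2, 23)
p-value (upper-tail) = 0.66342
At α=0.01: p ≥ α → fail to reject H₀

reject H₀: no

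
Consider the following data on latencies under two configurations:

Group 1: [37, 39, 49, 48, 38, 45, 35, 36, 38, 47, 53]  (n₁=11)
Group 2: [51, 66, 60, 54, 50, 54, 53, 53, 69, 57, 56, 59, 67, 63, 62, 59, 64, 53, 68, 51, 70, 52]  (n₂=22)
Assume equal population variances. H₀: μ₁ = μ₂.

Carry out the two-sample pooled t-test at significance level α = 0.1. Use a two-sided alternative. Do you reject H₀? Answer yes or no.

reject H₀: yes

x̄₁=42.273, s₁=6.246, n₁=11
x̄₂=58.682, s₂=6.520, n₂=22
s_p² = [10·6.246² + 21·6.520²]/31 = 41.3856
SE = √(s_p²·(1/11+1/22)) = 2.3756
t = (42.273−58.682)/2.3756 = -6.9073
df = 31
p-value (two-sided) = 0.00000
At α=0.1: p < α → reject H₀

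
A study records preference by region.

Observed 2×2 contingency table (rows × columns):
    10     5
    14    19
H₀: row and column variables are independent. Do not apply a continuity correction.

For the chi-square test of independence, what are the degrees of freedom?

df = (r−1)(c−1) = (2−1)·(2−1) = 1

degrees of freedom = 1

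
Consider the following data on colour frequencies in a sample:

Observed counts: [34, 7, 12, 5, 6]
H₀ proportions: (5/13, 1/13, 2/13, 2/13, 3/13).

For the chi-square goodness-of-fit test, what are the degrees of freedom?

df = k − 1 = 5 − 1 = 4

degrees of freedom = 4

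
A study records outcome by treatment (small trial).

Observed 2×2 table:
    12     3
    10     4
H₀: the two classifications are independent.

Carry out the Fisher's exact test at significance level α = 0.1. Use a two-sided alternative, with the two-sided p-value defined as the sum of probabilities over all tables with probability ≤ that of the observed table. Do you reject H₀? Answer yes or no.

Margins: r₁=15, r₂=14, c₁=22, c₂=7, n=29
p_obs = C(15,12)·C(14,10)/C(29,22); sum pmf over tables with pmf ≤ p_obs
p-value (two-sided) = 0.68166
At α=0.1: p ≥ α → fail to reject H₀

reject H₀: no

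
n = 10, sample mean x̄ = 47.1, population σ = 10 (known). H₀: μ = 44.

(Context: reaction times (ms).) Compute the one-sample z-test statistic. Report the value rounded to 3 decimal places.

SE = σ/√n = 10/√10 = 3.1623
z = (x̄−μ₀)/SE = (47.1−44)/3.1623 = 0.9803

test statistic = 0.980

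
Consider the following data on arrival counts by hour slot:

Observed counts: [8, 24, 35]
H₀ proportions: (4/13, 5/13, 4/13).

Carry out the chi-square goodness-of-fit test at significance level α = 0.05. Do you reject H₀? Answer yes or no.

n = 67; E_i = n·p_i = [20.62, 25.77, 20.62]
χ² = (8−20.62)²/20.62 + (24−25.77)²/25.77 + (35−20.62)²/20.62 = 17.8784
df = 2
p-value (upper-tail) = 0.00013
At α=0.05: p < α → reject H₀

reject H₀: yes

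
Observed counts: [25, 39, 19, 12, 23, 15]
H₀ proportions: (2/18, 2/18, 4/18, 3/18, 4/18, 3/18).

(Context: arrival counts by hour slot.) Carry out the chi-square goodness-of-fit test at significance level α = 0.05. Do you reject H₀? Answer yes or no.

n = 133; E_i = n·p_i = [14.78, 14.78, 29.56, 22.17, 29.56, 22.17]
χ² = (25−14.78)²/14.78 + (39−14.78)²/14.78 + (19−29.56)²/29.56 + (12−22.17)²/22.17 + (23−29.56)²/29.56 + (15−22.17)²/22.17 = 58.9774
df = 5
p-value (upper-tail) = 0.00000
At α=0.05: p < α → reject H₀

reject H₀: yes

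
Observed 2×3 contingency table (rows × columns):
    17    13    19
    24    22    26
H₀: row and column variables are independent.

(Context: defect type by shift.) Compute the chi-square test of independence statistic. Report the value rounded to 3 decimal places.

test statistic = 0.235

Row totals [49, 72], col totals [41, 35, 45], n=121
χ² = (17−16.60)²/16.60 + (13−14.17)²/14.17 + (19−18.22)²/18.22 + (24−24.40)²/24.40 + (22−20.83)²/20.83 + (26−26.78)²/26.78 = 0.2349
df = 2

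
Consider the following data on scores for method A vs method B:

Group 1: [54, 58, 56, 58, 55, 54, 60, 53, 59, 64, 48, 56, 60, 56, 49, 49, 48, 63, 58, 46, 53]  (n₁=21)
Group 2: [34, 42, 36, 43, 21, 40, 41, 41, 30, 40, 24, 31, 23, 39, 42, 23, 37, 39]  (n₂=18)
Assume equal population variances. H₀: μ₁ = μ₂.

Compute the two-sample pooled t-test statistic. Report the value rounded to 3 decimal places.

test statistic = 10.039

x̄₁=55.095, s₁=5.009, n₁=21
x̄₂=34.778, s₂=7.542, n₂=18
s_p² = [20·5.009² + 17·7.542²]/37 = 39.7006
SE = √(s_p²·(1/21+1/18)) = 2.0239
t = (55.095−34.778)/2.0239 = 10.0389
df = 37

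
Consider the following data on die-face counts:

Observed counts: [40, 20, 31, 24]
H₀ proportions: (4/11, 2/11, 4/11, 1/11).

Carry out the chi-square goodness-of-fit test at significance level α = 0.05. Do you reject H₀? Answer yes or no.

n = 115; E_i = n·p_i = [41.82, 20.91, 41.82, 10.45]
χ² = (40−41.82)²/41.82 + (20−20.91)²/20.91 + (31−41.82)²/41.82 + (24−10.45)²/10.45 = 20.4674
df = 3
p-value (upper-tail) = 0.00014
At α=0.05: p < α → reject H₀

reject H₀: yes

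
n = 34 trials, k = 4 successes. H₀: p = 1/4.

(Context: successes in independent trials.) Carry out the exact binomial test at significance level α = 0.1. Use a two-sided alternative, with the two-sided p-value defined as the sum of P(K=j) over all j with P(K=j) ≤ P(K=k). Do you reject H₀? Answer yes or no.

reject H₀: yes

Exact binomial: n=34, k=4, p₀=1/4=0.2500
P(X=j) = C(n,j)·p₀^j·(1−p₀)^(n−j); p = Σ P(X=j) over j with P(X=j) ≤ P(X=4)
p-value (two-sided) = 0.07720
At α=0.1: p < α → reject H₀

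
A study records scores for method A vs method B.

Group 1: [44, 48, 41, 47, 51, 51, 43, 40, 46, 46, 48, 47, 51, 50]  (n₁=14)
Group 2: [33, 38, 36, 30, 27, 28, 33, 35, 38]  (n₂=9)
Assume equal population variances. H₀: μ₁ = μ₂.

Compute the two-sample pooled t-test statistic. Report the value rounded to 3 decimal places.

test statistic = 8.350

x̄₁=46.643, s₁=3.608, n₁=14
x̄₂=33.111, s₂=4.076, n₂=9
s_p² = [13·3.608² + 8·4.076²]/21 = 14.3859
SE = √(s_p²·(1/14+1/9)) = 1.6205
t = (46.643−33.111)/1.6205 = 8.3504
df = 21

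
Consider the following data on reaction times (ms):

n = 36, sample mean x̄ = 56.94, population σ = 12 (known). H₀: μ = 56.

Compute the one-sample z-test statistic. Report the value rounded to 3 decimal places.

test statistic = 0.470

SE = σ/√n = 12/√36 = 2.0000
z = (x̄−μ₀)/SE = (56.94−56)/2.0000 = 0.4700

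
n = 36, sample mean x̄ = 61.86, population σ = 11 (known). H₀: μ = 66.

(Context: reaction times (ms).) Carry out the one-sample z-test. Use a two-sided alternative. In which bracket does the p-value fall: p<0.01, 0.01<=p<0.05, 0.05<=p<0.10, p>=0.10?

p-value bracket: 0.01<=p<0.05

SE = σ/√n = 11/√36 = 1.8333
z = (x̄−μ₀)/SE = (61.86−66)/1.8333 = -2.2582
p-value (two-sided) = 0.02393
→ bracket: 0.01<=p<0.05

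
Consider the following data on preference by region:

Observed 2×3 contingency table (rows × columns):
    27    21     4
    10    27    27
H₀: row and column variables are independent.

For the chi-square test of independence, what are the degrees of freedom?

df = (r−1)(c−1) = (2−1)·(3−1) = 2

degrees of freedom = 2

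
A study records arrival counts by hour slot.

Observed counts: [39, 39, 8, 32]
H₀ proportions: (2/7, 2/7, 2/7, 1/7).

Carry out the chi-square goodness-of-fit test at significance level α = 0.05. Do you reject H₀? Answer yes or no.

n = 118; E_i = n·p_i = [33.71, 33.71, 33.71, 16.86]
χ² = (39−33.71)²/33.71 + (39−33.71)²/33.71 + (8−33.71)²/33.71 + (32−16.86)²/16.86 = 34.8729
df = 3
p-value (upper-tail) = 0.00000
At α=0.05: p < α → reject H₀

reject H₀: yes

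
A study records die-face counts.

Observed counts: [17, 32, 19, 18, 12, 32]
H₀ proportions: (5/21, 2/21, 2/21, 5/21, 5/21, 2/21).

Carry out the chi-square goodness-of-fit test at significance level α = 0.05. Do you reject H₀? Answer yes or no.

reject H₀: yes

n = 130; E_i = n·p_i = [30.95, 12.38, 12.38, 30.95, 30.95, 12.38]
χ² = (17−30.95)²/30.95 + (32−12.38)²/12.38 + (19−12.38)²/12.38 + (18−30.95)²/30.95 + (12−30.95)²/30.95 + (32−12.38)²/12.38 = 89.0300
df = 5
p-value (upper-tail) = 0.00000
At α=0.05: p < α → reject H₀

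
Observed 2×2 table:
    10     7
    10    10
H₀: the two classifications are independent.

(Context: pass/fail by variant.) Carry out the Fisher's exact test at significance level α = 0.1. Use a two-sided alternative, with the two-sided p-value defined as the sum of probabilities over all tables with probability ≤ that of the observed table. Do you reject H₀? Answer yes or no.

reject H₀: no

Margins: r₁=17, r₂=20, c₁=20, c₂=17, n=37
p_obs = C(17,10)·C(20,10)/C(37,20); sum pmf over tables with pmf ≤ p_obs
p-value (two-sided) = 0.74329
At α=0.1: p ≥ α → fail to reject H₀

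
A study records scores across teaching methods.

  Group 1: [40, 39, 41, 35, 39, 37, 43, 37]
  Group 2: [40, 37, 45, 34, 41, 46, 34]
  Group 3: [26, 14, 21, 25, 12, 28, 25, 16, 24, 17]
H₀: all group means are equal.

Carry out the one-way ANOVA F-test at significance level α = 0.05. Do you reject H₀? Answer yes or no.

Group means [38.88, 39.57, 20.80], grand mean 31.840
SSB = Σnᵢ(x̄ᵢ−x̄)² = 2033.171; SSW = ΣΣ(x−x̄ᵢ)² = 472.189
MSB = 2033.171/2 = 1016.5854; MSW = 472.189/22 = 21.4631
F = MSB/MSW = 47.3642
df = (2, 22)
p-value (upper-tail) = 0.00000
At α=0.05: p < α → reject H₀

reject H₀: yes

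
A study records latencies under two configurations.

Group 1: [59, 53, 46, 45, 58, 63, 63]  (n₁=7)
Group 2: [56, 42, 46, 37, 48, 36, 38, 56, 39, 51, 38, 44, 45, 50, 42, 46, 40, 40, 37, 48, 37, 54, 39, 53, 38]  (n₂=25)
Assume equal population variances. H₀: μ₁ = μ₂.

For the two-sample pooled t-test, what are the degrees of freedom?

degrees of freedom = 30

df = n₁ + n₂ − 2 = 7 + 25 − 2 = 30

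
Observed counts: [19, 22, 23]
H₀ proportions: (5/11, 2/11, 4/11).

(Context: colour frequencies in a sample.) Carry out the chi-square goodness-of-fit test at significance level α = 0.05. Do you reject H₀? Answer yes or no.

n = 64; E_i = n·p_i = [29.09, 11.64, 23.27]
χ² = (19−29.09)²/29.09 + (22−11.64)²/11.64 + (23−23.27)²/23.27 = 12.7336
df = 2
p-value (upper-tail) = 0.00172
At α=0.05: p < α → reject H₀

reject H₀: yes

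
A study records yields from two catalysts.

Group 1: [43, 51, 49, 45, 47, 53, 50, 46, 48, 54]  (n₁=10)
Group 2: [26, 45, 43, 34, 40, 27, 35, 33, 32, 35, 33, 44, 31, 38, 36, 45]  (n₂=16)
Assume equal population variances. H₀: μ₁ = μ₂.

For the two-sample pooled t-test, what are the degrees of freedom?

df = n₁ + n₂ − 2 = 10 + 16 − 2 = 24

degrees of freedom = 24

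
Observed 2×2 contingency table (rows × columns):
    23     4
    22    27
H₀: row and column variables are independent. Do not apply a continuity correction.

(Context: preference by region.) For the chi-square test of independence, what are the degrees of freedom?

degrees of freedom = 1

df = (r−1)(c−1) = (2−1)·(2−1) = 1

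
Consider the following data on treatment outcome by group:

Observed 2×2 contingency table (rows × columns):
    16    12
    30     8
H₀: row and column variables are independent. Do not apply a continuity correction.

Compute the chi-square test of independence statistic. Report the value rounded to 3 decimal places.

test statistic = 3.629

Row totals [28, 38], col totals [46, 20], n=66
χ² = (16−19.52)²/19.52 + (12−8.48)²/8.48 + (30−26.48)²/26.48 + (8−11.52)²/11.52 = 3.6290
df = 1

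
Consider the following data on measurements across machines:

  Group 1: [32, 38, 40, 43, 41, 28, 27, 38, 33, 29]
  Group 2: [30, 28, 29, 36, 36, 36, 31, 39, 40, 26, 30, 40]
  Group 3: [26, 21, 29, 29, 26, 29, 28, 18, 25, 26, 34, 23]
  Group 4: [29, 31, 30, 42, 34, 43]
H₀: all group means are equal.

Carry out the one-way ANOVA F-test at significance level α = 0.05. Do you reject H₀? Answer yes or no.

Group means [34.90, 33.42, 26.17, 34.83], grand mean 31.825
SSB = Σnᵢ(x̄ᵢ−x̄)² = 563.458; SSW = ΣΣ(x−x̄ᵢ)² = 960.317
MSB = 563.458/3 = 187.8194; MSW = 960.317/36 = 26.6755
F = MSB/MSW = 7.0409
df = (3, 36)
p-value (upper-tail) = 0.00076
At α=0.05: p < α → reject H₀

reject H₀: yes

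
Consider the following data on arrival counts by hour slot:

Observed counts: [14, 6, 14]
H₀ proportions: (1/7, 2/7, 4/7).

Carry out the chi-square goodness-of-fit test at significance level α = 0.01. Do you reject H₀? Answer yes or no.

reject H₀: yes

n = 34; E_i = n·p_i = [4.86, 9.71, 19.43]
χ² = (14−4.86)²/4.86 + (6−9.71)²/9.71 + (14−19.43)²/19.43 = 20.1471
df = 2
p-value (upper-tail) = 0.00004
At α=0.01: p < α → reject H₀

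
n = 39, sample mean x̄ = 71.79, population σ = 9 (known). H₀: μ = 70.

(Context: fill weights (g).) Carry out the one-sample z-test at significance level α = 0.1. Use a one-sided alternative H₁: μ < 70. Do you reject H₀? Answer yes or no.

reject H₀: no

SE = σ/√n = 9/√39 = 1.4412
z = (x̄−μ₀)/SE = (71.79−70)/1.4412 = 1.2421
p-value (one-sided, H₁ less) = 0.89289
At α=0.1: p ≥ α → fail to reject H₀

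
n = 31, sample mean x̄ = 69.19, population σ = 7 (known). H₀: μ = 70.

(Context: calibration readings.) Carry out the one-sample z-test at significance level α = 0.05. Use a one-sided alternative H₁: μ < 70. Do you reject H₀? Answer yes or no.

reject H₀: no

SE = σ/√n = 7/√31 = 1.2572
z = (x̄−μ₀)/SE = (69.19−70)/1.2572 = -0.6443
p-value (one-sided, H₁ less) = 0.25970
At α=0.05: p ≥ α → fail to reject H₀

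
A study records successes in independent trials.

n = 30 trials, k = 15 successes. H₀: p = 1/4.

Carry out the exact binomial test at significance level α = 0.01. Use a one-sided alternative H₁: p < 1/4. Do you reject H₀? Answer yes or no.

reject H₀: no

Exact binomial: n=30, k=15, p₀=1/4=0.2500
P(X≤15) from Σ C(n,i)·p₀^i·(1−p₀)^(n−i)
p-value (one-sided, H₁ less) = 0.99918
At α=0.01: p ≥ α → fail to reject H₀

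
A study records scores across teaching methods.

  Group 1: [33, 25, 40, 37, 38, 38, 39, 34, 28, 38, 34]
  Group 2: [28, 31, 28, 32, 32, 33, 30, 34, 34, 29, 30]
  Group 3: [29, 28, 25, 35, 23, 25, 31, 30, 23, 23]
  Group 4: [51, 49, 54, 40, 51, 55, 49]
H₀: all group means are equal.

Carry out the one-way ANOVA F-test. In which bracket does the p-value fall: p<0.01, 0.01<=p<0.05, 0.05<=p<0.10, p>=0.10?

Group means [34.91, 31.00, 27.20, 49.86], grand mean 34.513
SSB = Σnᵢ(x̄ᵢ−x̄)² = 2320.377; SSW = ΣΣ(x−x̄ᵢ)² = 569.366
MSB = 2320.377/3 = 773.4591; MSW = 569.366/35 = 16.2676
F = MSB/MSW = 47.5460
df = (3, 35)
p-value (upper-tail) = 0.00000
→ bracket: p<0.01

p-value bracket: p<0.01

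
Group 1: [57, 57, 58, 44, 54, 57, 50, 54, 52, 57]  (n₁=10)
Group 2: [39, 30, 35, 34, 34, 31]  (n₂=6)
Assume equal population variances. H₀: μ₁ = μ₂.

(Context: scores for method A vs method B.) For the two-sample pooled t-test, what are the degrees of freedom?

df = n₁ + n₂ − 2 = 10 + 6 − 2 = 14

degrees of freedom = 14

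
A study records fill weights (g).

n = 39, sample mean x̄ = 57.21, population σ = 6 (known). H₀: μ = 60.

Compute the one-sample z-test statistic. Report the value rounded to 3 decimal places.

test statistic = -2.904

SE = σ/√n = 6/√39 = 0.9608
z = (x̄−μ₀)/SE = (57.21−60)/0.9608 = -2.9039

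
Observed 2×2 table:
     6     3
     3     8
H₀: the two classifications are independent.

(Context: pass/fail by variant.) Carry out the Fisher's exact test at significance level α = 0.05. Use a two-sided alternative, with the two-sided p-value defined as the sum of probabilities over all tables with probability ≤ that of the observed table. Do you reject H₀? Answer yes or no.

reject H₀: no

Margins: r₁=9, r₂=11, c₁=9, c₂=11, n=20
p_obs = C(9,6)·C(11,3)/C(20,9); sum pmf over tables with pmf ≤ p_obs
p-value (two-sided) = 0.17480
At α=0.05: p ≥ α → fail to reject H₀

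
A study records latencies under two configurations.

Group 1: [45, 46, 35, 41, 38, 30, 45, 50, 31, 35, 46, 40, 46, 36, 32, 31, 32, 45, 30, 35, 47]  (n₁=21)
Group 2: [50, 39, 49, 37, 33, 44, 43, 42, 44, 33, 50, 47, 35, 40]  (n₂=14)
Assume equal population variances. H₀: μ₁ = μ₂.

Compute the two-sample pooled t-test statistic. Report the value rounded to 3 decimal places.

x̄₁=38.857, s₁=6.673, n₁=21
x̄₂=41.857, s₂=5.947, n₂=14
s_p² = [20·6.673² + 13·5.947²]/33 = 40.9177
SE = √(s_p²·(1/21+1/14)) = 2.2071
t = (38.857−41.857)/2.2071 = -1.3593
df = 33

test statistic = -1.359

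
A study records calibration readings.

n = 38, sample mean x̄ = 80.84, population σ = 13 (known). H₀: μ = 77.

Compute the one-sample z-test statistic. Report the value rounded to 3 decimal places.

SE = σ/√n = 13/√38 = 2.1089
z = (x̄−μ₀)/SE = (80.84−77)/2.1089 = 1.8209

test statistic = 1.821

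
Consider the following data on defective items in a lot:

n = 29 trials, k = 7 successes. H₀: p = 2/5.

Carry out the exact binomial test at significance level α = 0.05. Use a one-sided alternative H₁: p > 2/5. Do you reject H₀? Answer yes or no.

Exact binomial: n=29, k=7, p₀=2/5=0.4000
P(X≥7) from Σ C(n,i)·p₀^i·(1−p₀)^(n−i)
p-value (one-sided, H₁ greater) = 0.97667
At α=0.05: p ≥ α → fail to reject H₀

reject H₀: no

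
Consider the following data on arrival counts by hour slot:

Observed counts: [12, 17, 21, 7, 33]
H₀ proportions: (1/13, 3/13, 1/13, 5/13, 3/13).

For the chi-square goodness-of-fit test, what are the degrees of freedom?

degrees of freedom = 4

df = k − 1 = 5 − 1 = 4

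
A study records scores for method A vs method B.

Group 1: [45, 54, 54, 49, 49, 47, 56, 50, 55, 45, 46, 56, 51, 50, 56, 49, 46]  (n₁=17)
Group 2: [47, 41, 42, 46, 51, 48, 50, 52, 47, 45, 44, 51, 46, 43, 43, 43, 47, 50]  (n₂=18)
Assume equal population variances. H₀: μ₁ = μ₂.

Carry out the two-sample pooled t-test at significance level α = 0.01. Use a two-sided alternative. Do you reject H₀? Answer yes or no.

reject H₀: yes

x̄₁=50.471, s₁=4.002, n₁=17
x̄₂=46.444, s₂=3.382, n₂=18
s_p² = [16·4.002² + 17·3.382²]/33 = 13.6570
SE = √(s_p²·(1/17+1/18)) = 1.2498
t = (50.471−46.444)/1.2498 = 3.2214
df = 33
p-value (two-sided) = 0.00287
At α=0.01: p < α → reject H₀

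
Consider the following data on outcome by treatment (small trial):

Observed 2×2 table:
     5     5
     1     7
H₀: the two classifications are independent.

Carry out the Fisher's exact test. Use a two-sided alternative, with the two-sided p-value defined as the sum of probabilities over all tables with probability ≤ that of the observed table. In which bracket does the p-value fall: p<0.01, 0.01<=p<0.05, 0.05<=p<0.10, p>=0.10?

p-value bracket: p>=0.10

Margins: r₁=10, r₂=8, c₁=6, c₂=12, n=18
p_obs = C(10,5)·C(8,1)/C(18,6); sum pmf over tables with pmf ≤ p_obs
p-value (two-sided) = 0.15158
→ bracket: p>=0.10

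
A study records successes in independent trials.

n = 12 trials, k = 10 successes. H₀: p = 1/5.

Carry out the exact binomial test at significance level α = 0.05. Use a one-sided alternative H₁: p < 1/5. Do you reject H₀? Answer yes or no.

Exact binomial: n=12, k=10, p₀=1/5=0.2000
P(X≤10) from Σ C(n,i)·p₀^i·(1−p₀)^(n−i)
p-value (one-sided, H₁ less) = 1.00000
At α=0.05: p ≥ α → fail to reject H₀

reject H₀: no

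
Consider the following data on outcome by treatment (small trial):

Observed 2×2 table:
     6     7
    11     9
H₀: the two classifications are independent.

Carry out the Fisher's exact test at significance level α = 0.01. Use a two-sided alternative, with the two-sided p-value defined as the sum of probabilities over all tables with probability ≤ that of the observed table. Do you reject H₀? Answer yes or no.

Margins: r₁=13, r₂=20, c₁=17, c₂=16, n=33
p_obs = C(13,6)·C(20,11)/C(33,17); sum pmf over tables with pmf ≤ p_obs
p-value (two-sided) = 0.72828
At α=0.01: p ≥ α → fail to reject H₀

reject H₀: no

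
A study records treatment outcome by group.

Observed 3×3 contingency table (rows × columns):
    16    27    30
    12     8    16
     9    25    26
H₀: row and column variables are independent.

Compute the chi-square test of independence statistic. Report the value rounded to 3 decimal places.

test statistic = 6.005

Row totals [73, 36, 60], col totals [37, 60, 72], n=169
χ² = (16−15.98)²/15.98 + (27−25.92)²/25.92 + (30−31.10)²/31.10 + (12−7.88)²/7.88 + (8−12.78)²/12.78 + (16−15.34)²/15.34 + (9−13.14)²/13.14 + (25−21.30)²/21.30 + (26−25.56)²/25.56 = 6.0051
df = 4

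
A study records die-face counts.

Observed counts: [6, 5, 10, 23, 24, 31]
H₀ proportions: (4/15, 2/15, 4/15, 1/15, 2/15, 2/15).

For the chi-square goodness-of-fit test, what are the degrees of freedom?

df = k − 1 = 6 − 1 = 5

degrees of freedom = 5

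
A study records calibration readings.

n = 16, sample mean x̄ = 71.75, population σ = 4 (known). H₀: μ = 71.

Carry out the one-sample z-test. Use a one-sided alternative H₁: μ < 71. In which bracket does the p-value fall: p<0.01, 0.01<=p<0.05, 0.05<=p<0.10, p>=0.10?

p-value bracket: p>=0.10

SE = σ/√n = 4/√16 = 1.0000
z = (x̄−μ₀)/SE = (71.75−71)/1.0000 = 0.7500
p-value (one-sided, H₁ less) = 0.77337
→ bracket: p>=0.10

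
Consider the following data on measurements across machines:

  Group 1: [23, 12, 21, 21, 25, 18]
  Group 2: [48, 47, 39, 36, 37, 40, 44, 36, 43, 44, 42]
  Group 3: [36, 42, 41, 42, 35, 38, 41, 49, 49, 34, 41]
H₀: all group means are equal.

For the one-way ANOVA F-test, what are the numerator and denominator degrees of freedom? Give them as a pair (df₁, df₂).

k = 3 groups, N = 28 total
df = (k−1, N−k) = (3−1, 28−3) = (2, 25)

degrees of freedom = [2, 25]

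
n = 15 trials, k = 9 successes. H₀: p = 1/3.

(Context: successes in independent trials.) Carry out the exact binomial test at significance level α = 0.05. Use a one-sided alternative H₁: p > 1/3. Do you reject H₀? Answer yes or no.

Exact binomial: n=15, k=9, p₀=1/3=0.3333
P(X≥9) from Σ C(n,i)·p₀^i·(1−p₀)^(n−i)
p-value (one-sided, H₁ greater) = 0.03083
At α=0.05: p < α → reject H₀

reject H₀: yes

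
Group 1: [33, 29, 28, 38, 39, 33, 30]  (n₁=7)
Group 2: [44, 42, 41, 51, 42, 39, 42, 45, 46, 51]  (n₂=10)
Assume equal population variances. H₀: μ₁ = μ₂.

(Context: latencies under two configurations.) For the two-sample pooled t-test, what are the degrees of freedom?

df = n₁ + n₂ − 2 = 7 + 10 − 2 = 15

degrees of freedom = 15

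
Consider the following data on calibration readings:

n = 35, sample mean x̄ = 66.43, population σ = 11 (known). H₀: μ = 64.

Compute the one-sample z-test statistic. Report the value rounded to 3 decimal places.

SE = σ/√n = 11/√35 = 1.8593
z = (x̄−μ₀)/SE = (66.43−64)/1.8593 = 1.3069

test statistic = 1.307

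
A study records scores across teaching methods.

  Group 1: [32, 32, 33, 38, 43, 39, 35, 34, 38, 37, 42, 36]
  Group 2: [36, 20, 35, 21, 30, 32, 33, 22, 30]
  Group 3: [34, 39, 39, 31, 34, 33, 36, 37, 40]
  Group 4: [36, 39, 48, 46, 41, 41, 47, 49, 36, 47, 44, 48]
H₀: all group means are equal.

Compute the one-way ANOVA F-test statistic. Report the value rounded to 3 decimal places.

test statistic = 18.415

Group means [36.58, 28.78, 35.89, 43.50], grand mean 36.738
SSB = Σnᵢ(x̄ᵢ−x̄)² = 1125.758; SSW = ΣΣ(x−x̄ᵢ)² = 774.361
MSB = 1125.758/3 = 375.2526; MSW = 774.361/38 = 20.3779
F = MSB/MSW = 18.4147
df = (3, 38)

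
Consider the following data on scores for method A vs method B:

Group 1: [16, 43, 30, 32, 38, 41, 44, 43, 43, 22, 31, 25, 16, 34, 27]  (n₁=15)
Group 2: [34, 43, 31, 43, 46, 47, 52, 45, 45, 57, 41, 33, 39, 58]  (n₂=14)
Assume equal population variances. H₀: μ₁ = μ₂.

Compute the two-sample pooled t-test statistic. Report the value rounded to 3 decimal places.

x̄₁=32.333, s₁=9.700, n₁=15
x̄₂=43.857, s₂=8.179, n₂=14
s_p² = [14·9.700² + 13·8.179²]/27 = 81.0018
SE = √(s_p²·(1/15+1/14)) = 3.3445
t = (32.333−43.857)/3.3445 = -3.4456
df = 27

test statistic = -3.446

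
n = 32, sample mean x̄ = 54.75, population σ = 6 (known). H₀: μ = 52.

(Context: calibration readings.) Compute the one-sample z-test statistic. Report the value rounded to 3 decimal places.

SE = σ/√n = 6/√32 = 1.0607
z = (x̄−μ₀)/SE = (54.75−52)/1.0607 = 2.5927

test statistic = 2.593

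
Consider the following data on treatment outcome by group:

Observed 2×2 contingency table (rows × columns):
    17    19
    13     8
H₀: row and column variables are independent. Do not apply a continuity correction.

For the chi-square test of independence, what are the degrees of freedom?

df = (r−1)(c−1) = (2−1)·(2−1) = 1

degrees of freedom = 1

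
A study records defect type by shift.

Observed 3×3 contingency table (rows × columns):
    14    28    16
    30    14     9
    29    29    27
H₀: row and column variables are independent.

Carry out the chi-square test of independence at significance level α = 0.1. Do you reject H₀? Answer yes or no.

reject H₀: yes

Row totals [58, 53, 85], col totals [73, 71, 52], n=196
χ² = (14−21.60)²/21.60 + (28−21.01)²/21.01 + (16−15.39)²/15.39 + (30−19.74)²/19.74 + (14−19.20)²/19.20 + (9−14.06)²/14.06 + (29−31.66)²/31.66 + (29−30.79)²/30.79 + (27−22.55)²/22.55 = 14.7927
df = 4
p-value (upper-tail) = 0.00515
At α=0.1: p < α → reject H₀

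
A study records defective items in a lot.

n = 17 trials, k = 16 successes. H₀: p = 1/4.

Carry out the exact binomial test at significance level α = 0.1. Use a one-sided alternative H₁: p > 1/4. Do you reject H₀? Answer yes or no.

reject H₀: yes

Exact binomial: n=17, k=16, p₀=1/4=0.2500
P(X≥16) from Σ C(n,i)·p₀^i·(1−p₀)^(n−i)
p-value (one-sided, H₁ greater) = 0.00000
At α=0.1: p < α → reject H₀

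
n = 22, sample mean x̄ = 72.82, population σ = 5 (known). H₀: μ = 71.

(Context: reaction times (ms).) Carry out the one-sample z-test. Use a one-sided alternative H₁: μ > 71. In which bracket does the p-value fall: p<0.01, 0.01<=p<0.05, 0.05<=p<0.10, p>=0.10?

p-value bracket: 0.01<=p<0.05

SE = σ/√n = 5/√22 = 1.0660
z = (x̄−μ₀)/SE = (72.82−71)/1.0660 = 1.7073
p-value (one-sided, H₁ greater) = 0.04388
→ bracket: 0.01<=p<0.05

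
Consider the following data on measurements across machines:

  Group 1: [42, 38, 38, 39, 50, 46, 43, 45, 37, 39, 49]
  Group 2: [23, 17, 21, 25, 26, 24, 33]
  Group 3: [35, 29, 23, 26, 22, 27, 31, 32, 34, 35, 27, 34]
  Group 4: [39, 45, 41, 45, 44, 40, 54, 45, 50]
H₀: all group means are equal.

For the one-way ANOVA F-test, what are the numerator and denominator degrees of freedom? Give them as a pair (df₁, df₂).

k = 4 groups, N = 39 total
df = (k−1, N−k) = (4−1, 39−4) = (3, 35)

degrees of freedom = [3, 35]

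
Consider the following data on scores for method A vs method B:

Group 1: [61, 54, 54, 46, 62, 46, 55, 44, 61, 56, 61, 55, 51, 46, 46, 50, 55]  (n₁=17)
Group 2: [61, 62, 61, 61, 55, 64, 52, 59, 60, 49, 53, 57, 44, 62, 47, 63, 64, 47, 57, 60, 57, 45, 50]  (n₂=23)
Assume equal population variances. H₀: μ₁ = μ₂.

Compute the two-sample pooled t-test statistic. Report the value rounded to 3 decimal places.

x̄₁=53.118, s₁=6.051, n₁=17
x̄₂=56.087, s₂=6.417, n₂=23
s_p² = [16·6.051² + 22·6.417²]/38 = 39.2524
SE = √(s_p²·(1/17+1/23)) = 2.0039
t = (53.118−56.087)/2.0039 = -1.4818
df = 38

test statistic = -1.482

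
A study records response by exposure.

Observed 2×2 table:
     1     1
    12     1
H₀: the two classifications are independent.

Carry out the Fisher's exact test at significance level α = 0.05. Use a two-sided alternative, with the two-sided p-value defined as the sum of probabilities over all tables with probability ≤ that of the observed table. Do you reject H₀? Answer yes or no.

Margins: r₁=2, r₂=13, c₁=13, c₂=2, n=15
p_obs = C(2,1)·C(13,12)/C(15,13); sum pmf over tables with pmf ≤ p_obs
p-value (two-sided) = 0.25714
At α=0.05: p ≥ α → fail to reject H₀

reject H₀: no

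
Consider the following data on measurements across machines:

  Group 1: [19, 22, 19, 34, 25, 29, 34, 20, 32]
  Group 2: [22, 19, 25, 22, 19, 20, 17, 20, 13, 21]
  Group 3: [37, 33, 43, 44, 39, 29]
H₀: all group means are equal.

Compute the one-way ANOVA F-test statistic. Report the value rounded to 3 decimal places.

test statistic = 22.108

Group means [26.00, 19.80, 37.50], grand mean 26.280
SSB = Σnᵢ(x̄ᵢ−x̄)² = 1175.940; SSW = ΣΣ(x−x̄ᵢ)² = 585.100
MSB = 1175.940/2 = 587.9700; MSW = 585.100/22 = 26.5955
F = MSB/MSW = 22.1079
df = (2, 22)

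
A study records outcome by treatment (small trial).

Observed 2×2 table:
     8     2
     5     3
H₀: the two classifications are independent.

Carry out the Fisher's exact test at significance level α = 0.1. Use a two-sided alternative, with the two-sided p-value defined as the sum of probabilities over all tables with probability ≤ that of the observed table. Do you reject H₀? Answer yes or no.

reject H₀: no

Margins: r₁=10, r₂=8, c₁=13, c₂=5, n=18
p_obs = C(10,8)·C(8,5)/C(18,13); sum pmf over tables with pmf ≤ p_obs
p-value (two-sided) = 0.60784
At α=0.1: p ≥ α → fail to reject H₀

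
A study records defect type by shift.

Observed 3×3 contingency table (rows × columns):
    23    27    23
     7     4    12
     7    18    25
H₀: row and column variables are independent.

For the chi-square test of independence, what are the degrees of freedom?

df = (r−1)(c−1) = (3−1)·(3−1) = 4

degrees of freedom = 4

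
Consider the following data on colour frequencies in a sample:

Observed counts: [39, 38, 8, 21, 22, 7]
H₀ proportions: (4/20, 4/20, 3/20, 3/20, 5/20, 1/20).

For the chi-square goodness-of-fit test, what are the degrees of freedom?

degrees of freedom = 5

df = k − 1 = 6 − 1 = 5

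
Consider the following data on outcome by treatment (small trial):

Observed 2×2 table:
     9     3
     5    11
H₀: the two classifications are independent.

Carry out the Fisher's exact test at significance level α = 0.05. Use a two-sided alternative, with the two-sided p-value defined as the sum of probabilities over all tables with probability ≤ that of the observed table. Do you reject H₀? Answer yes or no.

reject H₀: no

Margins: r₁=12, r₂=16, c₁=14, c₂=14, n=28
p_obs = C(12,9)·C(16,5)/C(28,14); sum pmf over tables with pmf ≤ p_obs
p-value (two-sided) = 0.05424
At α=0.05: p ≥ α → fail to reject H₀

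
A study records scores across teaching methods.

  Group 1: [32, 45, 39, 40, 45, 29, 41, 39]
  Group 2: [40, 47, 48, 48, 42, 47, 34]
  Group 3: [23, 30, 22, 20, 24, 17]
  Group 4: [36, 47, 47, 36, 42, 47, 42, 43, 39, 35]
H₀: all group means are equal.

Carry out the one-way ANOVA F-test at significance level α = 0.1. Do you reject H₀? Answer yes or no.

Group means [38.75, 43.71, 22.67, 41.40], grand mean 37.613
SSB = Σnᵢ(x̄ᵢ−x̄)² = 1754.693; SSW = ΣΣ(x−x̄ᵢ)² = 692.662
MSB = 1754.693/3 = 584.8976; MSW = 692.662/27 = 25.6541
F = MSB/MSW = 22.7993
df = (3, 27)
p-value (upper-tail) = 0.00000
At α=0.1: p < α → reject H₀

reject H₀: yes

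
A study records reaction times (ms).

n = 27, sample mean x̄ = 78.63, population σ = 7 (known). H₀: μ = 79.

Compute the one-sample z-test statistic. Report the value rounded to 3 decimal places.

SE = σ/√n = 7/√27 = 1.3472
z = (x̄−μ₀)/SE = (78.63−79)/1.3472 = -0.2747

test statistic = -0.275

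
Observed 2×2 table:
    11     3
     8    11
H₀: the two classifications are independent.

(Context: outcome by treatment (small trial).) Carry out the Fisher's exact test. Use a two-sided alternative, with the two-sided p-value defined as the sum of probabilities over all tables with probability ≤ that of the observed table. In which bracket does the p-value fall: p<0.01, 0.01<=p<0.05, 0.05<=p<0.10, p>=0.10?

p-value bracket: 0.05<=p<0.10

Margins: r₁=14, r₂=19, c₁=19, c₂=14, n=33
p_obs = C(14,11)·C(19,8)/C(33,19); sum pmf over tables with pmf ≤ p_obs
p-value (two-sided) = 0.07330
→ bracket: 0.05<=p<0.10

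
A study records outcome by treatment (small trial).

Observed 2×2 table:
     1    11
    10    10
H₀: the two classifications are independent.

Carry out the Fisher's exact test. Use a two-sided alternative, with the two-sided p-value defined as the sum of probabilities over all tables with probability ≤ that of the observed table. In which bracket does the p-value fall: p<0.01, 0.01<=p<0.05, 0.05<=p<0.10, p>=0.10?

p-value bracket: 0.01<=p<0.05

Margins: r₁=12, r₂=20, c₁=11, c₂=21, n=32
p_obs = C(12,1)·C(20,10)/C(32,11); sum pmf over tables with pmf ≤ p_obs
p-value (two-sided) = 0.02319
→ bracket: 0.01<=p<0.05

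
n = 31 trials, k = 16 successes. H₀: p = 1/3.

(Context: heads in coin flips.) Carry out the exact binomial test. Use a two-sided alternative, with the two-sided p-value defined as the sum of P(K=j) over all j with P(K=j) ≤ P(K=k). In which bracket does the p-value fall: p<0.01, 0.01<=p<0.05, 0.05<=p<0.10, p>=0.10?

Exact binomial: n=31, k=16, p₀=1/3=0.3333
P(X=j) = C(n,j)·p₀^j·(1−p₀)^(n−j); p = Σ P(X=j) over j with P(X=j) ≤ P(X=16)
p-value (two-sided) = 0.03628
→ bracket: 0.01<=p<0.05

p-value bracket: 0.01<=p<0.05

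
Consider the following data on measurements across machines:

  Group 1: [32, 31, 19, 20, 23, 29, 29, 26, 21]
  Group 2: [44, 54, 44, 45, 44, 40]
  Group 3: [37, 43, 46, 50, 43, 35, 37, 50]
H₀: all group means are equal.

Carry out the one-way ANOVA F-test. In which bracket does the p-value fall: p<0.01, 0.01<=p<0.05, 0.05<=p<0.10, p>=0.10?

p-value bracket: p<0.01

Group means [25.56, 45.17, 42.62], grand mean 36.609
SSB = Σnᵢ(x̄ᵢ−x̄)² = 1828.548; SSW = ΣΣ(x−x̄ᵢ)² = 546.931
MSB = 1828.548/2 = 914.2739; MSW = 546.931/20 = 27.3465
F = MSB/MSW = 33.4329
df = (2, 20)
p-value (upper-tail) = 0.00000
→ bracket: p<0.01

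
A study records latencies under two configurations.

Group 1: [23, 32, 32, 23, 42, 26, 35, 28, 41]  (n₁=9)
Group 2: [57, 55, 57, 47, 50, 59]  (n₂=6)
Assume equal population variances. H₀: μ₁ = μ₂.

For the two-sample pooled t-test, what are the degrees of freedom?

degrees of freedom = 13

df = n₁ + n₂ − 2 = 9 + 6 − 2 = 13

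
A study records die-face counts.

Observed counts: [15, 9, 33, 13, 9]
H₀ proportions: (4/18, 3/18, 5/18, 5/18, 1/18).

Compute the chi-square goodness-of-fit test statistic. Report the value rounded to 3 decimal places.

n = 79; E_i = n·p_i = [17.56, 13.17, 21.94, 21.94, 4.39]
χ² = (15−17.56)²/17.56 + (9−13.17)²/13.17 + (33−21.94)²/21.94 + (13−21.94)²/21.94 + (9−4.39)²/4.39 = 15.7506
df = 4

test statistic = 15.751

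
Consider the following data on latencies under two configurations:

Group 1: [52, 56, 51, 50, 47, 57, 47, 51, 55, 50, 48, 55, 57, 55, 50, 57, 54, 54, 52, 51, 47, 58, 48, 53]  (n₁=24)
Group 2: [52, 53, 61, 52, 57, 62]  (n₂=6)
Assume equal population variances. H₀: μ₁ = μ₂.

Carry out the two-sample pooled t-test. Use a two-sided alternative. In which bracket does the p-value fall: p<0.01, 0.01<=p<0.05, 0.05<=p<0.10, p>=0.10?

x̄₁=52.292, s₁=3.507, n₁=24
x̄₂=56.167, s₂=4.535, n₂=6
s_p² = [23·3.507² + 5·4.535²]/28 = 13.7783
SE = √(s_p²·(1/24+1/6)) = 1.6942
t = (52.292−56.167)/1.6942 = -2.2872
df = 28
p-value (two-sided) = 0.02995
→ bracket: 0.01<=p<0.05

p-value bracket: 0.01<=p<0.05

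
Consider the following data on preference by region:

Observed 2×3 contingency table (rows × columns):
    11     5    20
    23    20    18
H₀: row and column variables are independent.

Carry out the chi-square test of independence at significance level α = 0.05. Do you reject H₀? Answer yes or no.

reject H₀: yes

Row totals [36, 61], col totals [34, 25, 38], n=97
χ² = (11−12.62)²/12.62 + (5−9.28)²/9.28 + (20−14.10)²/14.10 + (23−21.38)²/21.38 + (20−15.72)²/15.72 + (18−23.90)²/23.90 = 7.3880
df = 2
p-value (upper-tail) = 0.02487
At α=0.05: p < α → reject H₀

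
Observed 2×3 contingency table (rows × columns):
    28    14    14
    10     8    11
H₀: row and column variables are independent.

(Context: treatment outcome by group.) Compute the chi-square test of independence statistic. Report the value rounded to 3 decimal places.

Row totals [56, 29], col totals [38, 22, 25], n=85
χ² = (28−25.04)²/25.04 + (14−14.49)²/14.49 + (14−16.47)²/16.47 + (10−12.96)²/12.96 + (8−7.51)²/7.51 + (11−8.53)²/8.53 = 2.1646
df = 2

test statistic = 2.165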